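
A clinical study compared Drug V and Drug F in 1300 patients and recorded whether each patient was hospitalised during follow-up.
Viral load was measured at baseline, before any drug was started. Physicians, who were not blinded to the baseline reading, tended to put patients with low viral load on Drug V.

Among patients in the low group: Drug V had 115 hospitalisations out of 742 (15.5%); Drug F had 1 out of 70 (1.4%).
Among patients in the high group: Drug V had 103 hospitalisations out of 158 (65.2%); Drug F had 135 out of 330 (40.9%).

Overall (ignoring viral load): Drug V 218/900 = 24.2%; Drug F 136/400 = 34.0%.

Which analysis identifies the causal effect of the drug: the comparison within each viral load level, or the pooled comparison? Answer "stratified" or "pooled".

Viral load differs across drugs for reasons unrelated to any effect of the drug itself, and it separately predicts the outcome — a classic confounder. We must compare within viral load levels.
Within each level — low: 15.5% vs 1.4%; high: 65.2% vs 40.9% — Drug F is lower every time.

stratified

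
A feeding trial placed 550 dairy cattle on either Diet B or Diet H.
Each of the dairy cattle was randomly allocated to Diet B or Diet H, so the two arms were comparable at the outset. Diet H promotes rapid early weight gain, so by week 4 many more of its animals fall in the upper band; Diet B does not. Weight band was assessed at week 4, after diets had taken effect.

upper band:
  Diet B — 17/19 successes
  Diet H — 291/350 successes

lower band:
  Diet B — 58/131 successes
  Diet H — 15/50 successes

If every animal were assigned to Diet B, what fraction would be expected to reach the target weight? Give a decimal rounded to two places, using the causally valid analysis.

The week-4 weight band-specific comparison favours Diet B throughout, but the pooled figures favour Diet H. The question is whether to condition on week-4 weight band.
Week-4 weight band is downstream of the diet. One should not condition on a consequence of treatment, so the overall rates are the right comparison.
So P(outcome | do(Diet B)) is just the pooled rate for Diet B: 75/150 = 0.500.

0.50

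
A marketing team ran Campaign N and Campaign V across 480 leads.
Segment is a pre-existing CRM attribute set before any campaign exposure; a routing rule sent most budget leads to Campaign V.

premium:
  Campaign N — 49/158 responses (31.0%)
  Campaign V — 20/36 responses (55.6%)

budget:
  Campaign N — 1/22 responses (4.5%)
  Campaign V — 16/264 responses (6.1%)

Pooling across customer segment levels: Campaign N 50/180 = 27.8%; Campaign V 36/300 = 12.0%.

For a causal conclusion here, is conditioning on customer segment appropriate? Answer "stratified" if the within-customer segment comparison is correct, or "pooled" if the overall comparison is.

Nothing the campaign does changes customer segment; the imbalance is an allocation artefact. With customer segment also predicting the outcome, the pooled figure is confounded, and the within-stratum comparison is the causal one.
Within each level — premium: 31.0% vs 55.6%; budget: 4.5% vs 6.1% — Campaign V is higher every time.

stratified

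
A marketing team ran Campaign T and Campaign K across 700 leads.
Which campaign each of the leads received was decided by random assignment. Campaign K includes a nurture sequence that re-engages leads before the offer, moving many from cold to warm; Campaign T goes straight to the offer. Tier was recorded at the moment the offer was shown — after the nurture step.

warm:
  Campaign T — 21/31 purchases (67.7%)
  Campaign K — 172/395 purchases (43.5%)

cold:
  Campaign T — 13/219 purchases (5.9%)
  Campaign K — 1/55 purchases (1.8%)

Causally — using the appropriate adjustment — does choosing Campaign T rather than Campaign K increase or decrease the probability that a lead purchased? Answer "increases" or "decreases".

decreases

Engagement tier here is a post-treatment variable shaped by the campaign; conditioning on it would introduce bias rather than remove it. The overall comparison is the causal one.
Pooled: Campaign T 13.6% vs Campaign K 38.4%; Campaign K is higher overall.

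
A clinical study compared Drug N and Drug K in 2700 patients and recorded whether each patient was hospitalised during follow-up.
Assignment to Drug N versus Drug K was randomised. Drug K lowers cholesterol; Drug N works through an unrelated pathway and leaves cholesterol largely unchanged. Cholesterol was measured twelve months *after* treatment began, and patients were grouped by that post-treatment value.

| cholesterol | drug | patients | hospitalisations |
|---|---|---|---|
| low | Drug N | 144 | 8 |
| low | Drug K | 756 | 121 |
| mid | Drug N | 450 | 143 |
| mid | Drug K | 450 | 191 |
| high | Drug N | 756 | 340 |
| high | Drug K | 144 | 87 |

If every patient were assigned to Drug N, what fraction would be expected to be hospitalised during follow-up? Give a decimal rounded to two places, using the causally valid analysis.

0.36

The cholesterol-specific comparison favours Drug N throughout, but the pooled figures favour Drug K. The question is whether to condition on cholesterol.
Cholesterol here is a post-treatment variable shaped by the drug; conditioning on it would introduce bias rather than remove it. The overall comparison is the causal one.
So P(outcome | do(Drug N)) is just the pooled rate for Drug N: 491/1350 = 0.364.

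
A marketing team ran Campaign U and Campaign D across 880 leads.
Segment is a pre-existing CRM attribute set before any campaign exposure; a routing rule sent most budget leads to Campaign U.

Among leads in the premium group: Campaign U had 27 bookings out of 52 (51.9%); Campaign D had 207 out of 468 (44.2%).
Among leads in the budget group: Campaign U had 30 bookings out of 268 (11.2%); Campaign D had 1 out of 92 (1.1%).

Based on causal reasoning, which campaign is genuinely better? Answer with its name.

Campaign U

The customer segment-specific comparison favours Campaign U throughout, but the pooled figures favour Campaign D. The question is whether to condition on customer segment.
Customer segment is set before the campaign has any effect — it is not caused by the campaign — and it independently drives the outcome. That makes it a confounder, so the causal comparison is within customer segment levels.
Within each level — premium: 51.9% vs 44.2%; budget: 11.2% vs 1.1% — Campaign U is higher every time.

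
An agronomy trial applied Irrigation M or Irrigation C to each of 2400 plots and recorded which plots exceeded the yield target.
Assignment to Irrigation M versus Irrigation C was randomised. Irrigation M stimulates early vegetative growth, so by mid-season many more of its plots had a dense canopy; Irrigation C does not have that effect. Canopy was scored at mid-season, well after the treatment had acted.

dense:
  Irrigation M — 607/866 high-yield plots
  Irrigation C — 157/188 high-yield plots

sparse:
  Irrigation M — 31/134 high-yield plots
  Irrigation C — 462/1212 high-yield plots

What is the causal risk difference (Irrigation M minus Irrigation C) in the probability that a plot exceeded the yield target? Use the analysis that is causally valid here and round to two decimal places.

+0.20

The mid-season canopy-specific comparison favours Irrigation C throughout, but the pooled figures favour Irrigation M. The question is whether to condition on mid-season canopy.
Mid-season canopy lies on the pathway irrigation → mid-season canopy → outcome, so adjusting for it blocks the indirect effect. For the total causal effect of irrigation, use the unadjusted pooled rates.
The causal difference is the pooled difference: 0.638 − 0.442 = +0.196.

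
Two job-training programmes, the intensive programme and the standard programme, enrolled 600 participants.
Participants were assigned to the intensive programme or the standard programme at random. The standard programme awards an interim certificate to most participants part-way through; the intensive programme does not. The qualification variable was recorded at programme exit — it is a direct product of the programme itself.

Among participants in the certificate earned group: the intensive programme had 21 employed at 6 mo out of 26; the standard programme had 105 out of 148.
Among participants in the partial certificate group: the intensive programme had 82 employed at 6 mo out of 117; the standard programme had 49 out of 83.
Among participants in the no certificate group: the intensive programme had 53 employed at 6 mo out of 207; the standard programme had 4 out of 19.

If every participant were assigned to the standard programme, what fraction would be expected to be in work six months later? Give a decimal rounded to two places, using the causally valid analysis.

0.63

Qualification attained during the programme is recorded after the programme and is itself shifted by it — it sits on the causal path from programme to outcome. Conditioning on a mediator would strip out part of the effect we want; the pooled comparison gives the total causal effect.
So P(outcome | do(the standard programme)) is just the pooled rate for the standard programme: 158/250 = 0.632.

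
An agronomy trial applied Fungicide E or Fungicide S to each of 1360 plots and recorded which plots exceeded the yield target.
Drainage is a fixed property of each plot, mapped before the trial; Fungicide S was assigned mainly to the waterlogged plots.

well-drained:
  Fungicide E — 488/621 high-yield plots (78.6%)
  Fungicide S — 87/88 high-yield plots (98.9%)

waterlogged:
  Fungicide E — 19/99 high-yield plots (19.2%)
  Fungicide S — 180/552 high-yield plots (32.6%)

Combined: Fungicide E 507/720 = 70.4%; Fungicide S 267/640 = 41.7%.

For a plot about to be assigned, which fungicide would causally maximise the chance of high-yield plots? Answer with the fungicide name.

Fungicide S

Field drainage satisfies the back-door criterion: it is not a descendant of the fungicide, and it blocks the spurious path from fungicide to outcome. Adjusting for it (i.e., using the within-field drainage rates) gives the causal effect.
Within each level — well-drained: 78.6% vs 98.9%; waterlogged: 19.2% vs 32.6% — Fungicide S is higher every time.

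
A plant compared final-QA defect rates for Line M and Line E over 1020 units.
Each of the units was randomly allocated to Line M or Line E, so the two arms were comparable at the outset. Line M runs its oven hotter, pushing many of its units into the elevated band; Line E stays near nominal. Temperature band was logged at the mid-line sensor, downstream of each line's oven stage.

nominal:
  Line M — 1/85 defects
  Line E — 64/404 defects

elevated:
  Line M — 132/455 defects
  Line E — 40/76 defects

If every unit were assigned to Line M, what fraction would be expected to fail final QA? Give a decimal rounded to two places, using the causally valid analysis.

In-process temperature band lies on the pathway line → in-process temperature band → outcome, so adjusting for it blocks the indirect effect. For the total causal effect of line, use the unadjusted pooled rates.
So P(outcome | do(Line M)) is just the pooled rate for Line M: 133/540 = 0.246.

0.25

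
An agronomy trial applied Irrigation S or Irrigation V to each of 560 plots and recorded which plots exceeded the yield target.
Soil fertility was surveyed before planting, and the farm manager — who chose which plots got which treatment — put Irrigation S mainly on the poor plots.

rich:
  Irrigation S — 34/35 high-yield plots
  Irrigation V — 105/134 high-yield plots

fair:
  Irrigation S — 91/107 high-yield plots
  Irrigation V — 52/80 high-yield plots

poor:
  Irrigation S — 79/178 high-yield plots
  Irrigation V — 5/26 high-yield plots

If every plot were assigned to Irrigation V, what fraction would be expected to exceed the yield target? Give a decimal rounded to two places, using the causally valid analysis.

0.52

Soil fertility is set before the irrigation has any effect — it is not caused by the irrigation — and it independently drives the outcome. That makes it a confounder, so the causal comparison is within soil fertility levels.
Standardising Irrigation V to the population soil fertility mix: 0.302·105/134 + 0.334·52/80 + 0.364·5/26 = 0.524.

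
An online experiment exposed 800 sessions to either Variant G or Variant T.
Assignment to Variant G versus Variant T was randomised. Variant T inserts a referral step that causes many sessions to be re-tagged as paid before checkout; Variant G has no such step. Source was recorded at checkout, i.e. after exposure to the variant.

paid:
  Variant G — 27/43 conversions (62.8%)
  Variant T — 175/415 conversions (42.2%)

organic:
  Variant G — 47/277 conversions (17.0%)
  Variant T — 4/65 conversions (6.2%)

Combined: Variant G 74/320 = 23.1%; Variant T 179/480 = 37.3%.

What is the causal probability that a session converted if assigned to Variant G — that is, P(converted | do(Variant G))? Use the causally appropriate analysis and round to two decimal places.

Stratifying would compare variants among sessions the variants themselves sorted into traffic source groups — a form of selection on an intermediate. The unconditioned pooled rates give the total causal effect.
So P(outcome | do(Variant G)) is just the pooled rate for Variant G: 74/320 = 0.231.

0.23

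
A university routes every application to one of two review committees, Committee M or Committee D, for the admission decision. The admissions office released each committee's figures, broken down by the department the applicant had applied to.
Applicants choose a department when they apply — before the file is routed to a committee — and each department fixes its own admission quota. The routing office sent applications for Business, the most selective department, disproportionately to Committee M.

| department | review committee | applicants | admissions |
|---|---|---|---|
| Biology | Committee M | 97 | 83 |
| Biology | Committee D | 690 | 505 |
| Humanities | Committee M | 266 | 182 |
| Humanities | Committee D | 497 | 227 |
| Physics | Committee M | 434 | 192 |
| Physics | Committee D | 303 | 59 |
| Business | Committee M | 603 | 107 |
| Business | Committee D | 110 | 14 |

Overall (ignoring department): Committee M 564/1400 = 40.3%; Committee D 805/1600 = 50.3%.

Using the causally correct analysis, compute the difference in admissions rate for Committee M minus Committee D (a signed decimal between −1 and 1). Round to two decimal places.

+0.16

Department satisfies the back-door criterion: it is not a descendant of the review committee, and it blocks the spurious path from review committee to outcome. Adjusting for it (i.e., using the within-department rates) gives the causal effect.
Adjusting over the population distribution of department: 0.262·(0.856−0.732) + 0.254·(0.684−0.457) + 0.246·(0.442−0.195) + 0.238·(0.177−0.127) = +0.163.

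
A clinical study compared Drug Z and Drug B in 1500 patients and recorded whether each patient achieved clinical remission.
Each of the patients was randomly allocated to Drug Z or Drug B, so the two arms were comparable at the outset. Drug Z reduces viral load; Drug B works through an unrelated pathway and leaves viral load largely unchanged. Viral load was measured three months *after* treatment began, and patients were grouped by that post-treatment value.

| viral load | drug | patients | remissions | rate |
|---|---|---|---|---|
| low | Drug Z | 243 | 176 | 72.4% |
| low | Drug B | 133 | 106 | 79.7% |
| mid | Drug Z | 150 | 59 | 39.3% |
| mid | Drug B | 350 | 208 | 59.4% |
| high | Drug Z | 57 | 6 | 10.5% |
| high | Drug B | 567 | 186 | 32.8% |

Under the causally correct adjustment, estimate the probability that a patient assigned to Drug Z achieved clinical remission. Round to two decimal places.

0.54

Because the drug influences viral load, viral load is a post-treatment mediator, not a confounder. Stratifying on it would bias the estimate; the causal effect is the crude pooled difference.
So P(outcome | do(Drug Z)) is just the pooled rate for Drug Z: 241/450 = 0.536.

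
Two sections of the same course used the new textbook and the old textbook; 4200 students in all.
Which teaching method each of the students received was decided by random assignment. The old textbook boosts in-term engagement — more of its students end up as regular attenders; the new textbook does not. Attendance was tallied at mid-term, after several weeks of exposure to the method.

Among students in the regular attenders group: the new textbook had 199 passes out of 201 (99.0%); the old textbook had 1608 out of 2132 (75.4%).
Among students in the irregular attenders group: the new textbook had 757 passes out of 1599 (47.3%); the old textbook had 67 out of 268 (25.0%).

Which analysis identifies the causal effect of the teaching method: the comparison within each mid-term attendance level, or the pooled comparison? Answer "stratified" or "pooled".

The stratified and pooled comparisons disagree (the new textbook wins within each mid-term attendance; the old textbook wins overall), so the answer turns on the causal role of mid-term attendance.
Mid-term attendance here is a post-treatment variable shaped by the teaching method; conditioning on it would introduce bias rather than remove it. The overall comparison is the causal one.
Pooled: the new textbook 53.1% vs the old textbook 69.8%; the old textbook is higher overall.

pooled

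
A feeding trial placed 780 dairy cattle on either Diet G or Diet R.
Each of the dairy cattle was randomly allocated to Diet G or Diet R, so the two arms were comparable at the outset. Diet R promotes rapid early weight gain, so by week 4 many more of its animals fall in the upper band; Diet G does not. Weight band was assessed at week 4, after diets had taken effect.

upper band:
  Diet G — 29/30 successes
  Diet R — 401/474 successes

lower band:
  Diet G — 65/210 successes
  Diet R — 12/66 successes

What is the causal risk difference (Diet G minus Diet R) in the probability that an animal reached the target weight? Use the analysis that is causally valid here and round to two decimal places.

-0.37

The stratified and pooled comparisons disagree (Diet G wins within each week-4 weight band; Diet R wins overall), so the answer turns on the causal role of week-4 weight band.
Because the diet influences week-4 weight band, week-4 weight band is a post-treatment mediator, not a confounder. Stratifying on it would bias the estimate; the causal effect is the crude pooled difference.
The causal difference is the pooled difference: 0.392 − 0.765 = -0.373.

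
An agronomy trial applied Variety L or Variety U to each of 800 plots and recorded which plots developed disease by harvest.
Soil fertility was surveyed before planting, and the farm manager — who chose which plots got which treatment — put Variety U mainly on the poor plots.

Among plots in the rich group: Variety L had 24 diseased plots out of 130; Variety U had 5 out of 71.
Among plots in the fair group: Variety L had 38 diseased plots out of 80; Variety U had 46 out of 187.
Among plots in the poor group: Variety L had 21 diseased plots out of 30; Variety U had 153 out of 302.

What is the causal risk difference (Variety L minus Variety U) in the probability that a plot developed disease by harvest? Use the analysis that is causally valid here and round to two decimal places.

The imbalance in soil fertility arose from how plots were allocated, not from anything the variety did; and soil fertility independently affects the outcome. The pooled gap is confounded — condition on soil fertility.
Adjusting over the population distribution of soil fertility: 0.251·(0.185−0.070) + 0.334·(0.475−0.246) + 0.415·(0.700−0.507) = +0.185.

+0.19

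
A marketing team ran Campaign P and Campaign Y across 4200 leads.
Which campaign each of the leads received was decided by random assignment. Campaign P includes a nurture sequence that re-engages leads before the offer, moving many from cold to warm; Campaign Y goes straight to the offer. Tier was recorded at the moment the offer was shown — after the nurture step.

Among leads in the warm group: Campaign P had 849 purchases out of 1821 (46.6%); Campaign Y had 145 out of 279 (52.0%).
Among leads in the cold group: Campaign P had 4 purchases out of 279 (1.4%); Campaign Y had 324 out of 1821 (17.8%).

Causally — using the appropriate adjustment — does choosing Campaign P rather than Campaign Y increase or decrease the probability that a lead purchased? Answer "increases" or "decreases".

The stratified and pooled comparisons disagree (Campaign Y wins within each engagement tier; Campaign P wins overall), so the answer turns on the causal role of engagement tier.
Stratifying would compare campaigns among leads the campaigns themselves sorted into engagement tier groups — a form of selection on an intermediate. The unconditioned pooled rates give the total causal effect.
Pooled: Campaign P 40.6% vs Campaign Y 22.3%; Campaign P is higher overall.

increases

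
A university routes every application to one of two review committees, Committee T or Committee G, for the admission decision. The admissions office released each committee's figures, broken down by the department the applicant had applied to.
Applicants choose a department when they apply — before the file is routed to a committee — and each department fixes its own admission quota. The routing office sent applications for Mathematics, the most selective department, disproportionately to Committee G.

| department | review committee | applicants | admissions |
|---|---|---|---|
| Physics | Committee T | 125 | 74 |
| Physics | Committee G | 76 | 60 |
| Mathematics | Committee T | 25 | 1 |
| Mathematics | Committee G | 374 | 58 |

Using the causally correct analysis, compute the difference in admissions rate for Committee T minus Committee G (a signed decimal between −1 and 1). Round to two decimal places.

-0.14

Within every department level Committee G has the higher rate, yet pooled Committee T does — Simpson's reversal.
Department differs across review committees for reasons unrelated to any effect of the review committee itself, and it separately predicts the outcome — a classic confounder. We must compare within department levels.
Adjusting over the population distribution of department: 0.335·(0.592−0.789) + 0.665·(0.040−0.155) = -0.143.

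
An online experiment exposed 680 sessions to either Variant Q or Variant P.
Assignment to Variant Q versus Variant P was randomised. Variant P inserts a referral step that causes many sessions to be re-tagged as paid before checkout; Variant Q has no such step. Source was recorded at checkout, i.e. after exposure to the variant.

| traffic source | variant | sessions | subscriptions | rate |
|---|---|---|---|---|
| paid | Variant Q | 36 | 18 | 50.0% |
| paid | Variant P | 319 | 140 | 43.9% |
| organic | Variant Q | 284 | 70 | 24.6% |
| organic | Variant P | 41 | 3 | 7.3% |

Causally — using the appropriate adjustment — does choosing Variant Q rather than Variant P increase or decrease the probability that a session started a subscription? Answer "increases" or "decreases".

Stratifying would compare variants among sessions the variants themselves sorted into traffic source groups — a form of selection on an intermediate. The unconditioned pooled rates give the total causal effect.
Pooled: Variant Q 27.5% vs Variant P 39.7%; Variant P is higher overall.

decreases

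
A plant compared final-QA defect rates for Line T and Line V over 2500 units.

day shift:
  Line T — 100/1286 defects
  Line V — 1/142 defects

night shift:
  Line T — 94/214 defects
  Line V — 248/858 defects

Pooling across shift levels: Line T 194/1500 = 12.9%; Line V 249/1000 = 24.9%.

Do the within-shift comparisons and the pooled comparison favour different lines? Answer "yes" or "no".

Within each shift level (day shift 7.8% vs 0.7%; night shift 43.9% vs 28.9%), Line V has the lower rate every time. Pooled: 12.9% vs 24.9% — Line T has the lower rate overall. The two comparisons disagree.

yes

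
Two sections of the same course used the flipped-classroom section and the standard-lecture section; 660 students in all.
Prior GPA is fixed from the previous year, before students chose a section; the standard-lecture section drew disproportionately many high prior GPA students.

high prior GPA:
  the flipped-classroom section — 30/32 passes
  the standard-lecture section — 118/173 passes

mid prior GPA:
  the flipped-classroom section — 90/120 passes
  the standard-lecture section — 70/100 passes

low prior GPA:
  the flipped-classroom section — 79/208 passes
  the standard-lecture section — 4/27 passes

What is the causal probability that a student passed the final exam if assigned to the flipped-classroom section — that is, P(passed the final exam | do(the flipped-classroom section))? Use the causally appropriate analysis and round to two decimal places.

Here prior GPA band is a common cause — it drives both which teaching method a case falls under and the outcome. The crude comparison mixes populations; the stratum-specific rates are the causally relevant ones.
Standardising the flipped-classroom section to the population prior GPA band mix: 0.311·30/32 + 0.333·90/120 + 0.356·79/208 = 0.676.

0.68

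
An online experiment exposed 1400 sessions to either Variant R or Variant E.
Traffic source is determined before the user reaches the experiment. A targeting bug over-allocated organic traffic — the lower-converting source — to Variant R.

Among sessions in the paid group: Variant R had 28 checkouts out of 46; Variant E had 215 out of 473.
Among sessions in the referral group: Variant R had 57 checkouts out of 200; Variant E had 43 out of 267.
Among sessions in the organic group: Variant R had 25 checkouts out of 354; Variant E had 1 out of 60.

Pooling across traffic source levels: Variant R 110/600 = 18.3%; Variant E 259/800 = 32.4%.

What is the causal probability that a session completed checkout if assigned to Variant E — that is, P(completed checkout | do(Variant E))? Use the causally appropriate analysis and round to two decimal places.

0.23

The imbalance in traffic source arose from how sessions were allocated, not from anything the variant did; and traffic source independently affects the outcome. The pooled gap is confounded — condition on traffic source.
Standardising Variant E to the population traffic source mix: 0.371·215/473 + 0.334·43/267 + 0.296·1/60 = 0.227.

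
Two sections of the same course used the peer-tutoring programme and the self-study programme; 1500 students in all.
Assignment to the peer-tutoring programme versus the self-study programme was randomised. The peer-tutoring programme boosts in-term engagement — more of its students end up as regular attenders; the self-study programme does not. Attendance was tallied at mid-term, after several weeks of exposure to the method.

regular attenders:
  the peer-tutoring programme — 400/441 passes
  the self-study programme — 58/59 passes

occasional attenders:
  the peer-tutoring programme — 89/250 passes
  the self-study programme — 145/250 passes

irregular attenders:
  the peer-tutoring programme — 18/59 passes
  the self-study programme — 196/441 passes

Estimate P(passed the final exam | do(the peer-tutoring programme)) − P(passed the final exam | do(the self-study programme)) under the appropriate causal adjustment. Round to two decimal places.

+0.14

The distribution of mid-term attendance is itself part of what the teaching method does — it is an intermediate outcome. Holding it fixed would remove that part of the effect; the total effect is the pooled difference.
The causal difference is the pooled difference: 0.676 − 0.532 = +0.144.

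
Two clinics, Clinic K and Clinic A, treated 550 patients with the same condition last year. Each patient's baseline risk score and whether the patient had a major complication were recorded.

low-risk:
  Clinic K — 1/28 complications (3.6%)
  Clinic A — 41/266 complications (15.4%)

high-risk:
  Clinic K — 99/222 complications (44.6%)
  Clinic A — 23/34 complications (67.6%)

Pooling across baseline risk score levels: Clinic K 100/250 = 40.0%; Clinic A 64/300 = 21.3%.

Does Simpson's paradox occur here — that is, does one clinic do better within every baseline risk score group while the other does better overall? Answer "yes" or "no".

yes

Within each baseline risk score level (low-risk 3.6% vs 15.4%; high-risk 44.6% vs 67.6%), Clinic K has the lower rate every time. Pooled: 40.0% vs 21.3% — Clinic A has the lower rate overall. The two comparisons disagree.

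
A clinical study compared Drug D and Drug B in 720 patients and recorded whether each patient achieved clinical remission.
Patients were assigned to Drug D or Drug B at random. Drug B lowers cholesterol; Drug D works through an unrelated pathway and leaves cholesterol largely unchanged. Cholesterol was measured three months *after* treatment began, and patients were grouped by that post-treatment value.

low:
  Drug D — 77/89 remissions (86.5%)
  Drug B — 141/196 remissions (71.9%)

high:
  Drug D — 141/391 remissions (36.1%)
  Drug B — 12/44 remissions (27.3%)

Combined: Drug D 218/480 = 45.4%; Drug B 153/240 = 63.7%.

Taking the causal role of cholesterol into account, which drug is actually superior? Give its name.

Because the drug influences cholesterol, cholesterol is a post-treatment mediator, not a confounder. Stratifying on it would bias the estimate; the causal effect is the crude pooled difference.
Pooled: Drug D 45.4% vs Drug B 63.7%; Drug B is higher overall.

Drug B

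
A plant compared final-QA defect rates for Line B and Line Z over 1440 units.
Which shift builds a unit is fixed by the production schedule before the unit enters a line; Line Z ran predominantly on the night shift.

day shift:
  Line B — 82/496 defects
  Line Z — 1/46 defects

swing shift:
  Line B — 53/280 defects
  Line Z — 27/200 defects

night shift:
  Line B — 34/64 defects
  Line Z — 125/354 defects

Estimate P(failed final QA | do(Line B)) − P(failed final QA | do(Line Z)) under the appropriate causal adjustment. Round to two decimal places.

The shift-specific comparison favours Line Z throughout, but the pooled figures favour Line B. The question is whether to condition on shift.
Shift is set before the line has any effect — it is not caused by the line — and it independently drives the outcome. That makes it a confounder, so the causal comparison is within shift levels.
Adjusting over the population distribution of shift: 0.376·(0.165−0.022) + 0.333·(0.189−0.135) + 0.290·(0.531−0.353) = +0.124.

+0.12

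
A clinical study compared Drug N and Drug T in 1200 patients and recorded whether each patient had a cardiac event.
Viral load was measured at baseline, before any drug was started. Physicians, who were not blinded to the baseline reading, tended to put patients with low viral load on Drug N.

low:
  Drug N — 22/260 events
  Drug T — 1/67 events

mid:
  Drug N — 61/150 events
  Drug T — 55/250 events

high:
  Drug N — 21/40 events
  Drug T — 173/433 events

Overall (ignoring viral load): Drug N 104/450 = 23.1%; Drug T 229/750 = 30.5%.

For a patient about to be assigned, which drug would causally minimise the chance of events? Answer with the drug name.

Drug T

The imbalance in viral load arose from how patients were allocated, not from anything the drug did; and viral load independently affects the outcome. The pooled gap is confounded — condition on viral load.
Within each level — low: 8.5% vs 1.5%; mid: 40.7% vs 22.0%; high: 52.5% vs 40.0% — Drug T is lower every time.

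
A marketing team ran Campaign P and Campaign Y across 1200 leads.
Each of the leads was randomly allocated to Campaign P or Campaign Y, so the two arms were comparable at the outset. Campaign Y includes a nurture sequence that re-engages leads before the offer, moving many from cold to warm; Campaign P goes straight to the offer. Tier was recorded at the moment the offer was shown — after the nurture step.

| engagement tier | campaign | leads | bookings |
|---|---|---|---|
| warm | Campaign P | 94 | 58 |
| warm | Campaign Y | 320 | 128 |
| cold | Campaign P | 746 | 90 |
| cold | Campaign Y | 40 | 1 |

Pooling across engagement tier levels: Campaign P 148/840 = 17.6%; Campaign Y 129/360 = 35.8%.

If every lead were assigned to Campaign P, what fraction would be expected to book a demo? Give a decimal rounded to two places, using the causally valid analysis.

0.18

The stratified and pooled comparisons disagree (Campaign P wins within each engagement tier; Campaign Y wins overall), so the answer turns on the causal role of engagement tier.
The distribution of engagement tier is itself part of what the campaign does — it is an intermediate outcome. Holding it fixed would remove that part of the effect; the total effect is the pooled difference.
So P(outcome | do(Campaign P)) is just the pooled rate for Campaign P: 148/840 = 0.176.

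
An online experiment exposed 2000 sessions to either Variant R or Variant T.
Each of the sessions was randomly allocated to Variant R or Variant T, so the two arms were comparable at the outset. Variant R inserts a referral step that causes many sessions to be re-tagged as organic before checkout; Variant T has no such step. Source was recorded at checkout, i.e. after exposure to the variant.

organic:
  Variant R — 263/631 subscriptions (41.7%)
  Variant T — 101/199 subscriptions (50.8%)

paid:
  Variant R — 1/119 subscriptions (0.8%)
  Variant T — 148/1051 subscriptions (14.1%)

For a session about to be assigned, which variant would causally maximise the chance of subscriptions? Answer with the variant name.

Variant R

Traffic source here is a post-treatment variable shaped by the variant; conditioning on it would introduce bias rather than remove it. The overall comparison is the causal one.
Pooled: Variant R 35.2% vs Variant T 19.9%; Variant R is higher overall.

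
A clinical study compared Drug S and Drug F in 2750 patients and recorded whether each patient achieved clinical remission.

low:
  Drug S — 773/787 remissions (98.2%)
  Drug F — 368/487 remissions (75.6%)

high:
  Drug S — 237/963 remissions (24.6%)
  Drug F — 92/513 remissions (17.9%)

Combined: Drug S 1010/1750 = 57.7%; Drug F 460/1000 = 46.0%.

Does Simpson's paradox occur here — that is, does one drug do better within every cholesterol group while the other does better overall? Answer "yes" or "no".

Within each cholesterol level (low 98.2% vs 75.6%; high 24.6% vs 17.9%), Drug S has the higher rate every time. Pooled: 57.7% vs 46.0% — Drug S has the higher rate overall. They agree.

no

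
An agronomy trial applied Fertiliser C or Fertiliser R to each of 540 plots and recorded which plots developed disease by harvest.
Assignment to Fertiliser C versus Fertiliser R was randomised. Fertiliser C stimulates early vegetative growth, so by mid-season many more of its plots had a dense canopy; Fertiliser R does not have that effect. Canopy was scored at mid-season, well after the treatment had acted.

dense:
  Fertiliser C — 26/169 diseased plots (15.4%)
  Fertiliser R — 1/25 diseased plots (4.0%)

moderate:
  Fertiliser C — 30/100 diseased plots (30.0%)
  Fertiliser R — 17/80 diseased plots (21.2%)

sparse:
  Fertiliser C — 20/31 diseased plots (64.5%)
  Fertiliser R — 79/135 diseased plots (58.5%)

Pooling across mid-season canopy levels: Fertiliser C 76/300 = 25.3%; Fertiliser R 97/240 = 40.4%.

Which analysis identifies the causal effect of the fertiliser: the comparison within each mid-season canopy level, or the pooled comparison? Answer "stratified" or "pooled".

pooled

Within every mid-season canopy level Fertiliser R has the lower rate, yet pooled Fertiliser C does — Simpson's reversal.
Mid-season canopy is recorded after the fertiliser and is itself shifted by it — it sits on the causal path from fertiliser to outcome. Conditioning on a mediator would strip out part of the effect we want; the pooled comparison gives the total causal effect.
Pooled: Fertiliser C 25.3% vs Fertiliser R 40.4%; Fertiliser C is lower overall.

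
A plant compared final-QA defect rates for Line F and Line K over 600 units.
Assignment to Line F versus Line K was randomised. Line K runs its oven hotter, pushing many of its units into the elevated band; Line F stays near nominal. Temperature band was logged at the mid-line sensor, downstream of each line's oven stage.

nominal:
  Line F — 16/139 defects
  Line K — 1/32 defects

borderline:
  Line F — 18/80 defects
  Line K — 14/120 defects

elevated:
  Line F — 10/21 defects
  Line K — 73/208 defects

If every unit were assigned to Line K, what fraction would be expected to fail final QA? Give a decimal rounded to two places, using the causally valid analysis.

The stratified and pooled comparisons disagree (Line K wins within each in-process temperature band; Line F wins overall), so the answer turns on the causal role of in-process temperature band.
In-process temperature band lies on the pathway line → in-process temperature band → outcome, so adjusting for it blocks the indirect effect. For the total causal effect of line, use the unadjusted pooled rates.
So P(outcome | do(Line K)) is just the pooled rate for Line K: 88/360 = 0.244.

0.24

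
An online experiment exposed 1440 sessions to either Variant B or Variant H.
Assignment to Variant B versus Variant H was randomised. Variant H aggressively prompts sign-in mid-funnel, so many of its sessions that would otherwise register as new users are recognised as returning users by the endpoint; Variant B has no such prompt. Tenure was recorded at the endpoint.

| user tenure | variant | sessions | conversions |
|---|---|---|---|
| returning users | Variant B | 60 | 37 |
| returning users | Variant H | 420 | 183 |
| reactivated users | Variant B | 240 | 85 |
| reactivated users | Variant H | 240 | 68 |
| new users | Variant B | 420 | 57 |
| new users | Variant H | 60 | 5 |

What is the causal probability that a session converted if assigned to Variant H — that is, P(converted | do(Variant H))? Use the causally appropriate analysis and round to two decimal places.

User tenure is recorded after the variant and is itself shifted by it — it sits on the causal path from variant to outcome. Conditioning on a mediator would strip out part of the effect we want; the pooled comparison gives the total causal effect.
So P(outcome | do(Variant H)) is just the pooled rate for Variant H: 256/720 = 0.356.

0.36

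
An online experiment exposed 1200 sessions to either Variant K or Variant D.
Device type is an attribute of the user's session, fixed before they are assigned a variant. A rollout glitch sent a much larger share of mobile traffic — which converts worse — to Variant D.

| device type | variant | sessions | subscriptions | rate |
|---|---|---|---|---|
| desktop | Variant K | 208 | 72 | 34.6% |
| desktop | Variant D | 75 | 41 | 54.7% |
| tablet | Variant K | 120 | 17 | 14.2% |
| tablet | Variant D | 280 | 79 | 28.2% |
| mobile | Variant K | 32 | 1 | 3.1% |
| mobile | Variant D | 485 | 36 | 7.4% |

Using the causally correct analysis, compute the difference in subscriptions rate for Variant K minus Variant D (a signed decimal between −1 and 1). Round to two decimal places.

Device type satisfies the back-door criterion: it is not a descendant of the variant, and it blocks the spurious path from variant to outcome. Adjusting for it (i.e., using the within-device type rates) gives the causal effect.
Adjusting over the population distribution of device type: 0.236·(0.346−0.547) + 0.333·(0.142−0.282) + 0.431·(0.031−0.074) = -0.113.

-0.11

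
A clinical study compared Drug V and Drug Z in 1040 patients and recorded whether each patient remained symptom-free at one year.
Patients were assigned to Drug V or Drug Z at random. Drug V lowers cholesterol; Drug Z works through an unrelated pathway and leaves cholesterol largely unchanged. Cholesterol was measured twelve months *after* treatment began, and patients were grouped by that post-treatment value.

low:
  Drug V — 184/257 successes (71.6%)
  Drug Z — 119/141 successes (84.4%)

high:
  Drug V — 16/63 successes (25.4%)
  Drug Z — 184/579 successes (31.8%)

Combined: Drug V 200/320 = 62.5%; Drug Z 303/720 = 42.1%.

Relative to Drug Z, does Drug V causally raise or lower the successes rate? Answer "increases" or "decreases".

increases

Drug Z is higher inside every cholesterol stratum but Drug V is higher in aggregate. Whether to stratify depends on how cholesterol relates to the drug.
The distribution of cholesterol is itself part of what the drug does — it is an intermediate outcome. Holding it fixed would remove that part of the effect; the total effect is the pooled difference.
Pooled: Drug V 62.5% vs Drug Z 42.1%; Drug V is higher overall.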